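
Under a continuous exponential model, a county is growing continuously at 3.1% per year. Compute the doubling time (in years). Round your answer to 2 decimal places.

doubling time = ln(2) / |r| = 0.69315 / 0.031

doubling time ≈ 22.36 years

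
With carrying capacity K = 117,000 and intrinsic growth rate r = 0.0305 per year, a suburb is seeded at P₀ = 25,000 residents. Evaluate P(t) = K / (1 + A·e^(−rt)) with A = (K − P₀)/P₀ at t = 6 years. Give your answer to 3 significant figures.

A = (117000 − 25000)/25000 = 3.68
P(6) = 117000 / (1 + 3.68·e^(−0.0305·6)) = 117000 / (1 + 3.68·0.832768)
= 117000 / 4.06459 ≈ 28785.21

≈ 28,800 residents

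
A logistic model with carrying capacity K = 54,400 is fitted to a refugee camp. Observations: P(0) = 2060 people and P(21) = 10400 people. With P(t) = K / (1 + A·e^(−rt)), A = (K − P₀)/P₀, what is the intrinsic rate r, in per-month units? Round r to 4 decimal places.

r ≈ 0.0854 per month

A = (54400 − 2060)/2060 = 25.40777
10400 = 54400/(1 + 25.40777·e^(−r·21)) → e^(−21r) = (5.23077 − 1)/25.40777 = 0.166515
r = −ln(0.166515)/21 = 1.79267/21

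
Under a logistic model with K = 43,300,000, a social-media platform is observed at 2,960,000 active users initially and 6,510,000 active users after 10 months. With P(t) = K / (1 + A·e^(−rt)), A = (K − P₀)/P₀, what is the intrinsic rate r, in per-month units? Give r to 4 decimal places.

r ≈ 0.0880 per month

A = (43300000 − 2960000)/2960000 = 13.62838
6510000 = 43300000/(1 + 13.62838·e^(−r·10)) → e^(−10r) = (6.65131 − 1)/13.62838 = 0.414672
r = −ln(0.414672)/10 = 0.88027/10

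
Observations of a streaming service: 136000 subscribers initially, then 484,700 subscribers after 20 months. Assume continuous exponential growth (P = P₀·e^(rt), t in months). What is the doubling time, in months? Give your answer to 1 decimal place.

r = ln(484700/136000) / 20 = ln(3.56397) / 20 ≈ 0.063544 per month
doubling time = ln 2 / |r| = 0.69315 / 0.063544

doubling time ≈ 10.9 months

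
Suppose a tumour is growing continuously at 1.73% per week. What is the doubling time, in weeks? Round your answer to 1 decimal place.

doubling time ≈ 40.1 weeks

doubling time = ln(2) / |r| = 0.69315 / 0.0173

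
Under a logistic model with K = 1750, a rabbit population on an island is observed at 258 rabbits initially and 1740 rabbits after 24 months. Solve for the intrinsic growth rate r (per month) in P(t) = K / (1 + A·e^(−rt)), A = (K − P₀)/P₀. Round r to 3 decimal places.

r ≈ 0.288 per month

A = (1750 − 258)/258 = 5.78295
1740 = 1750/(1 + 5.78295·e^(−r·24)) → e^(−24r) = (1.00575 − 1)/5.78295 = 0.000994
r = −ln(0.000994)/24 = 6.91397/24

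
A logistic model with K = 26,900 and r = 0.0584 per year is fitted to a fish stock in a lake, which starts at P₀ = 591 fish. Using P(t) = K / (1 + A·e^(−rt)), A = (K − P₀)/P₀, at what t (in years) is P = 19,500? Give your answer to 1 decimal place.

A = (26900 − 591)/591 = 44.51607
19500 = 26900/(1 + 44.51607·e^(−0.0584t)) → 1 + 44.51607·e^(−0.0584t) = 1.37949
e^(−0.0584t) = 0.008525 → t = ln(117.30587)/0.0584 = 4.76478/0.0584

t ≈ 81.6 years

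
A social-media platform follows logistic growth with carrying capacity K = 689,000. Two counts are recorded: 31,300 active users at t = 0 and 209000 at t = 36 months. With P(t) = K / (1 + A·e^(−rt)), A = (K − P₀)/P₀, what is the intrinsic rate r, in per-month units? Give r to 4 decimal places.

r ≈ 0.0615 per month

A = (689000 − 31300)/31300 = 21.01278
209000 = 689000/(1 + 21.01278·e^(−r·36)) → e^(−36r) = (3.29665 − 1)/21.01278 = 0.109298
r = −ln(0.109298)/36 = 2.21368/36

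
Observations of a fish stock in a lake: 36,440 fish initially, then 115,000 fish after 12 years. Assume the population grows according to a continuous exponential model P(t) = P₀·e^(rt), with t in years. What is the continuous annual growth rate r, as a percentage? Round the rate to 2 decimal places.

115000 = 36440 · e^(r·12)
e^(12r) = 115000/36440 = 3.15587
r = ln(3.15587) / 12 = 1.14927 / 12

r ≈ 9.58% per year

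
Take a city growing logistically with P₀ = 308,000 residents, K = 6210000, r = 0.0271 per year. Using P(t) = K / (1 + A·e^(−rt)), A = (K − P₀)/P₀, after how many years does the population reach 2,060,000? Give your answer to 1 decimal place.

A = (6210000 − 308000)/308000 = 19.16234
2060000 = 6210000/(1 + 19.16234·e^(−0.0271t)) → 1 + 19.16234·e^(−0.0271t) = 3.01456
e^(−0.0271t) = 0.105131 → t = ln(9.51191)/0.0271 = 2.25254/0.0271

t ≈ 83.1 years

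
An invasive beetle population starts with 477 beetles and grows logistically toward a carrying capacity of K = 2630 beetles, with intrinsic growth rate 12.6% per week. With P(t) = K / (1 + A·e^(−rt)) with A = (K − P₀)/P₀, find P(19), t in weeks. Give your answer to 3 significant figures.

A = (2630 − 477)/477 = 4.51363
P(19) = 2630 / (1 + 4.51363·e^(−0.126·19)) = 2630 / (1 + 4.51363·0.091264)
= 2630 / 1.41193 ≈ 1862.7

≈ 1,860 beetles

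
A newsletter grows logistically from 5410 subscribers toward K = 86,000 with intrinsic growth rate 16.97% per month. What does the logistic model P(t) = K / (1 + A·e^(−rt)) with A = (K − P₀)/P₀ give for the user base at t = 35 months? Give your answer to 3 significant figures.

≈ 82,800 subscribers

A = (86000 − 5410)/5410 = 14.89649
P(35) = 86000 / (1 + 14.89649·e^(−0.1697·35)) = 86000 / (1 + 14.89649·0.002633)
= 86000 / 1.03923 ≈ 82753.77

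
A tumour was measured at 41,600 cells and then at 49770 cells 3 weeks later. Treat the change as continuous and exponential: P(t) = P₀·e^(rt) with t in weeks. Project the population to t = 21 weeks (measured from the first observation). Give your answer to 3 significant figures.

r = ln(49770/41600) / 3 ≈ 0.059771 per week
P(21) = 41600 · e^(0.059771·21) = 41600 · 3.50849 ≈ 145953.16

≈ 146,000 cells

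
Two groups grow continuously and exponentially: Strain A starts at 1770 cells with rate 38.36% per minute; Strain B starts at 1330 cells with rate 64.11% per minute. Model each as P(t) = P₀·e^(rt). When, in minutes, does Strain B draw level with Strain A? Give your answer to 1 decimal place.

1770·e^(0.3836t) = 1330·e^(0.6411t)
1770/1330 = e^((0.6411 − 0.3836)t) → ln(1.33083) = 0.2575·t
t = 0.2858 / 0.2575

t ≈ 1.1 minutes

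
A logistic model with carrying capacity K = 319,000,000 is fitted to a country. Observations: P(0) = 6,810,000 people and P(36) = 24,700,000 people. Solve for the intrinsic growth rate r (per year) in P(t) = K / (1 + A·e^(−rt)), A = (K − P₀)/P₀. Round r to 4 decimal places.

r ≈ 0.0374 per year

A = (319000000 − 6810000)/6810000 = 45.84288
24700000 = 319000000/(1 + 45.84288·e^(−r·36)) → e^(−36r) = (12.91498 − 1)/45.84288 = 0.259909
r = −ln(0.259909)/36 = 1.34742/36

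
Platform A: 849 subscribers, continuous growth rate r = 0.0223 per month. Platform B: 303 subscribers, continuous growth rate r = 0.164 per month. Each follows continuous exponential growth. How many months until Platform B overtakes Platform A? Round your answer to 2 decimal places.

849·e^(0.0223t) = 303·e^(0.164t)
849/303 = e^((0.164 − 0.0223)t) → ln(2.80198) = 0.1417·t
t = 1.03033 / 0.1417

t ≈ 7.27 months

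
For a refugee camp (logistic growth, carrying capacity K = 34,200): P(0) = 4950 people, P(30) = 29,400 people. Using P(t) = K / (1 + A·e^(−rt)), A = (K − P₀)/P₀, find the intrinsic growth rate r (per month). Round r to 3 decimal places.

A = (34200 − 4950)/4950 = 5.90909
29400 = 34200/(1 + 5.90909·e^(−r·30)) → e^(−30r) = (1.16327 − 1)/5.90909 = 0.02763
r = −ln(0.02763)/30 = 3.58887/30

r ≈ 0.120 per month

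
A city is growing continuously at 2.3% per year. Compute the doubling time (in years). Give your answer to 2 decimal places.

doubling time = ln(2) / |r| = 0.69315 / 0.023

doubling time ≈ 30.14 years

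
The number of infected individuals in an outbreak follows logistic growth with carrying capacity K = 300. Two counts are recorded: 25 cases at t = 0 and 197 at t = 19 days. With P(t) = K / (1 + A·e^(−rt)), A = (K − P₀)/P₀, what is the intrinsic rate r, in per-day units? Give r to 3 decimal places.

A = (300 − 25)/25 = 11
197 = 300/(1 + 11·e^(−r·19)) → e^(−19r) = (1.52284 − 1)/11 = 0.047531
r = −ln(0.047531)/19 = 3.04637/19

r ≈ 0.160 per day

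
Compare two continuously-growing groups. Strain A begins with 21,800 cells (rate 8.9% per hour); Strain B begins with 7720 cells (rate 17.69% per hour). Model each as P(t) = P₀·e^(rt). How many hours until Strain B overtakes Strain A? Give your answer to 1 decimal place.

t ≈ 11.8 hours

21800·e^(0.089t) = 7720·e^(0.1769t)
21800/7720 = e^((0.1769 − 0.089)t) → ln(2.82383) = 0.0879·t
t = 1.0381 / 0.0879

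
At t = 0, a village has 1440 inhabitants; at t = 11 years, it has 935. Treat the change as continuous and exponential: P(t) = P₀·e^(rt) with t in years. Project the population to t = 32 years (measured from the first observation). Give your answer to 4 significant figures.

≈ 410.0 inhabitants

r = ln(935/1440) / 11 ≈ -0.039259 per year
P(32) = 1440 · e^(-0.039259·32) = 1440 · 0.28471 ≈ 409.98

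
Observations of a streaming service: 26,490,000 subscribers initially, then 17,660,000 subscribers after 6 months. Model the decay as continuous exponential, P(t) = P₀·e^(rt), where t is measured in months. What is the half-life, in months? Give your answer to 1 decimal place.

r = ln(17660000/26490000) / 6 = ln(0.66667) / 6 ≈ -0.067578 per month
half-life = ln 2 / |r| = 0.69315 / 0.067578

half-life ≈ 10.3 months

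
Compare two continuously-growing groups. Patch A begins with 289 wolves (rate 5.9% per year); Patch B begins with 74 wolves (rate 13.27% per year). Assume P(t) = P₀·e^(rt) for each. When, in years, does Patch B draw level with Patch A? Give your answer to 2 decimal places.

289·e^(0.059t) = 74·e^(0.1327t)
289/74 = e^((0.1327 − 0.059)t) → ln(3.90541) = 0.0737·t
t = 1.36236 / 0.0737

t ≈ 18.49 years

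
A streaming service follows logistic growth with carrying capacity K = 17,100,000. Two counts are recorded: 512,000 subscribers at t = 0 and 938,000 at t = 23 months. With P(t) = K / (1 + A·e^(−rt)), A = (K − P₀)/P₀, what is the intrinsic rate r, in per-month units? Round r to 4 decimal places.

r ≈ 0.0275 per month

A = (17100000 − 512000)/512000 = 32.39844
938000 = 17100000/(1 + 32.39844·e^(−r·23)) → e^(−23r) = (18.23028 − 1)/32.39844 = 0.531824
r = −ln(0.531824)/23 = 0.63144/23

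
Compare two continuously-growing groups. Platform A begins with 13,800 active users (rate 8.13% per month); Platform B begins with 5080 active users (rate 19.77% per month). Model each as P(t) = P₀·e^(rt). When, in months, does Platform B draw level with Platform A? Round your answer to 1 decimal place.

t ≈ 8.6 months

13800·e^(0.0813t) = 5080·e^(0.1977t)
13800/5080 = e^((0.1977 − 0.0813)t) → ln(2.71654) = 0.1164·t
t = 0.99936 / 0.1164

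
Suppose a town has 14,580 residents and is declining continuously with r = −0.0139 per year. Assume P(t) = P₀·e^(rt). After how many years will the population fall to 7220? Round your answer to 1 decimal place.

t ≈ 50.6 years

7220 = 14580 · e^(-0.0139·t)
t = ln(7220/14580) / -0.0139 = ln(0.4952) / -0.0139 = -0.7028 / -0.0139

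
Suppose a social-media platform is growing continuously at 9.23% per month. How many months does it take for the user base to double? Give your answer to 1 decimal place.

doubling time = ln(2) / |r| = 0.69315 / 0.0923

doubling time ≈ 7.5 months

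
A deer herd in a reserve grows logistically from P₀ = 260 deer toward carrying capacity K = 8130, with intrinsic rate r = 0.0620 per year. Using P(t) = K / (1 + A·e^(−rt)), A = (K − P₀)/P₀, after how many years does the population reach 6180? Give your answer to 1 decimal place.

t ≈ 73.6 years

A = (8130 − 260)/260 = 30.26923
6180 = 8130/(1 + 30.26923·e^(−0.062t)) → 1 + 30.26923·e^(−0.062t) = 1.31553
e^(−0.062t) = 0.010424 → t = ln(95.93018)/0.062 = 4.56362/0.062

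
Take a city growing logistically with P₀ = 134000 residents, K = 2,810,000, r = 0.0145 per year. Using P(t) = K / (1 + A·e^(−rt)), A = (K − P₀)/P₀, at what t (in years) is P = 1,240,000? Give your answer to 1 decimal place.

t ≈ 190.2 years

A = (2810000 − 134000)/134000 = 19.97015
1240000 = 2810000/(1 + 19.97015·e^(−0.0145t)) → 1 + 19.97015·e^(−0.0145t) = 2.26613
e^(−0.0145t) = 0.063401 → t = ln(15.7726)/0.0145 = 2.75827/0.0145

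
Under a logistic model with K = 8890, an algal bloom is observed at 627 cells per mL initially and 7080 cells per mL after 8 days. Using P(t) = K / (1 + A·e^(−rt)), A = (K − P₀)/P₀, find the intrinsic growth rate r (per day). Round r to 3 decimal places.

A = (8890 − 627)/627 = 13.17863
7080 = 8890/(1 + 13.17863·e^(−r·8)) → e^(−8r) = (1.25565 − 1)/13.17863 = 0.019399
r = −ln(0.019399)/8 = 3.94254/8

r ≈ 0.493 per day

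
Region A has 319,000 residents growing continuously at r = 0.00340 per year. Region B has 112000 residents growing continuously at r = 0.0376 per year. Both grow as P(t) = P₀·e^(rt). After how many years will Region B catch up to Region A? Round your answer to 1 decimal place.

t ≈ 30.6 years

319000·e^(0.0034t) = 112000·e^(0.0376t)
319000/112000 = e^((0.0376 − 0.0034)t) → ln(2.84821) = 0.0342·t
t = 1.04669 / 0.0342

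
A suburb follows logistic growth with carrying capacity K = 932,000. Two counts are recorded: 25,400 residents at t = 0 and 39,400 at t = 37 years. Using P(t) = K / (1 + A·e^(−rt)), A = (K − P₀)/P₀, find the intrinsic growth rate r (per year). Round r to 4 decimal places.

A = (932000 − 25400)/25400 = 35.69291
39400 = 932000/(1 + 35.69291·e^(−r·37)) → e^(−37r) = (23.65482 − 1)/35.69291 = 0.634715
r = −ln(0.634715)/37 = 0.45458/37

r ≈ 0.0123 per year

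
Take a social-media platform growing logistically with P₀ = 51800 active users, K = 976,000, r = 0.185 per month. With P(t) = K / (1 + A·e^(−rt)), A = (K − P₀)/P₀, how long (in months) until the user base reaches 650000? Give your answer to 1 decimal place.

t ≈ 19.3 months

A = (976000 − 51800)/51800 = 17.8417
650000 = 976000/(1 + 17.8417·e^(−0.185t)) → 1 + 17.8417·e^(−0.185t) = 1.50154
e^(−0.185t) = 0.02811 → t = ln(35.57394)/0.185 = 3.57161/0.185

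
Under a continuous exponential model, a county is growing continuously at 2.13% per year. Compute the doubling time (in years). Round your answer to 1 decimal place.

doubling time = ln(2) / |r| = 0.69315 / 0.0213

doubling time ≈ 32.5 years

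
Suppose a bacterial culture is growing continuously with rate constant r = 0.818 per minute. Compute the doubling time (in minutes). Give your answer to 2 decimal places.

doubling time ≈ 0.85 minutes

doubling time = ln(2) / |r| = 0.69315 / 0.818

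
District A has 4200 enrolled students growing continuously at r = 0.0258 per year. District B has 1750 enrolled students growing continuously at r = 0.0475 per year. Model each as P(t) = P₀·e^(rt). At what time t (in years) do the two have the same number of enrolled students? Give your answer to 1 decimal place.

4200·e^(0.0258t) = 1750·e^(0.0475t)
4200/1750 = e^((0.0475 − 0.0258)t) → ln(2.4) = 0.0217·t
t = 0.87547 / 0.0217

t ≈ 40.3 years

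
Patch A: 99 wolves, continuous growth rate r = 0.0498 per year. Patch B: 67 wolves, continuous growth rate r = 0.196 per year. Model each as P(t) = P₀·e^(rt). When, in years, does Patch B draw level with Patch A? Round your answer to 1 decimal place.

t ≈ 2.7 years

99·e^(0.0498t) = 67·e^(0.196t)
99/67 = e^((0.196 − 0.0498)t) → ln(1.47761) = 0.1462·t
t = 0.39043 / 0.1462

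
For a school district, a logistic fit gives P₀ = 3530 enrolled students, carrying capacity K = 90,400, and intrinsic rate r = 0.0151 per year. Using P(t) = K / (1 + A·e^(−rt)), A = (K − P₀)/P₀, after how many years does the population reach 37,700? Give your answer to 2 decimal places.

A = (90400 − 3530)/3530 = 24.60907
37700 = 90400/(1 + 24.60907·e^(−0.0151t)) → 1 + 24.60907·e^(−0.0151t) = 2.39788
e^(−0.0151t) = 0.056803 → t = ln(17.60459)/0.0151 = 2.86816/0.0151

t ≈ 189.94 years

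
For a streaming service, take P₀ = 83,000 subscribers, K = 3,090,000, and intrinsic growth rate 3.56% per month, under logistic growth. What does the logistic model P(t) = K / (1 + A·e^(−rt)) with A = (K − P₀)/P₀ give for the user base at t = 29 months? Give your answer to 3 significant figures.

A = (3090000 − 83000)/83000 = 36.22892
P(29) = 3090000 / (1 + 36.22892·e^(−0.0356·29)) = 3090000 / (1 + 36.22892·0.356151)
= 3090000 / 13.90297 ≈ 222254.66

≈ 222,000 subscribers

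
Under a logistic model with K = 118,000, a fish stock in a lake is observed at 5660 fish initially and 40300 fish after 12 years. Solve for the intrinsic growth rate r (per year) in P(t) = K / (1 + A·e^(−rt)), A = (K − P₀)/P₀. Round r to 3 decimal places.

A = (118000 − 5660)/5660 = 19.84806
40300 = 118000/(1 + 19.84806·e^(−r·12)) → e^(−12r) = (2.92804 − 1)/19.84806 = 0.09714
r = −ln(0.09714)/12 = 2.3316/12

r ≈ 0.194 per year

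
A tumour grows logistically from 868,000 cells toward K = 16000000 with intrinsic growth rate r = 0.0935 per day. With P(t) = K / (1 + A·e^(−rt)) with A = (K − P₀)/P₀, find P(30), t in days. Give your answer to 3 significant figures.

≈ 7,790,000 cells

A = (16000000 − 868000)/868000 = 17.43318
P(30) = 16000000 / (1 + 17.43318·e^(−0.0935·30)) = 16000000 / (1 + 17.43318·0.060507)
= 16000000 / 2.05483 ≈ 7786549.59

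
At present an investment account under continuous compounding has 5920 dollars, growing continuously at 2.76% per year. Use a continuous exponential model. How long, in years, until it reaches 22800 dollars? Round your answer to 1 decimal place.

22800 = 5920 · e^(0.0276·t)
t = ln(22800/5920) / 0.0276 = ln(3.85135) / 0.0276 = 1.34842 / 0.0276

t ≈ 48.9 years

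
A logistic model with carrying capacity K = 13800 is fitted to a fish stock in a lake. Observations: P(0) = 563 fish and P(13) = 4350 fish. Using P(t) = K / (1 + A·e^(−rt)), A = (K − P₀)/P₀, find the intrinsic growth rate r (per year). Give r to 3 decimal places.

r ≈ 0.183 per year

A = (13800 − 563)/563 = 23.51155
4350 = 13800/(1 + 23.51155·e^(−r·13)) → e^(−13r) = (3.17241 − 1)/23.51155 = 0.092398
r = −ln(0.092398)/13 = 2.38165/13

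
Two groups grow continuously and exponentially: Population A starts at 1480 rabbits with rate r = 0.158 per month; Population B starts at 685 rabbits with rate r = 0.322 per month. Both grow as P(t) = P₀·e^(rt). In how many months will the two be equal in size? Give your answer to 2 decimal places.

1480·e^(0.158t) = 685·e^(0.322t)
1480/685 = e^((0.322 − 0.158)t) → ln(2.16058) = 0.164·t
t = 0.77038 / 0.164

t ≈ 4.70 months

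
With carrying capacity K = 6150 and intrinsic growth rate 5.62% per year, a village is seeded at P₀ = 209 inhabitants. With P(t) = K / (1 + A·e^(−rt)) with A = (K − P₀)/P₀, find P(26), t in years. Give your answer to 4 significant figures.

≈ 809.9 inhabitants

A = (6150 − 209)/209 = 28.42584
P(26) = 6150 / (1 + 28.42584·e^(−0.0562·26)) = 6150 / (1 + 28.42584·0.231958)
= 6150 / 7.59359 ≈ 809.89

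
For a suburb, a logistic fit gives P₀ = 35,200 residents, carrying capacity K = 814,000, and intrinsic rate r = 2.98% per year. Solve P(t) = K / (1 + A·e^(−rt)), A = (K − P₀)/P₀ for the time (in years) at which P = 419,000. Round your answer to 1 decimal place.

A = (814000 − 35200)/35200 = 22.125
419000 = 814000/(1 + 22.125·e^(−0.0298t)) → 1 + 22.125·e^(−0.0298t) = 1.94272
e^(−0.0298t) = 0.042609 → t = ln(23.4693)/0.0298 = 3.15569/0.0298

t ≈ 105.9 years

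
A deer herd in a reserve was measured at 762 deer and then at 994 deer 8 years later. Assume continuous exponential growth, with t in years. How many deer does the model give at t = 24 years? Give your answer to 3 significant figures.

≈ 1,690 deer

r = ln(994/762) / 8 ≈ 0.033224 per year
P(24) = 762 · e^(0.033224·24) = 762 · 2.2197 ≈ 1691.41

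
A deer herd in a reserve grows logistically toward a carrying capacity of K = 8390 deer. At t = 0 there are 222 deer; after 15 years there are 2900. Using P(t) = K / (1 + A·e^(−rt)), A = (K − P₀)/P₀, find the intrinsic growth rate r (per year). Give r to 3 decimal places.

r ≈ 0.198 per year

A = (8390 − 222)/222 = 36.79279
2900 = 8390/(1 + 36.79279·e^(−r·15)) → e^(−15r) = (2.8931 − 1)/36.79279 = 0.051453
r = −ln(0.051453)/15 = 2.96708/15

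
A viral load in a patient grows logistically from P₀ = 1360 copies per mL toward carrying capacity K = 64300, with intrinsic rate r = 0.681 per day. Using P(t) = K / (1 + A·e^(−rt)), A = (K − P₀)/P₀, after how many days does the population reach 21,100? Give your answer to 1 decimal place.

A = (64300 − 1360)/1360 = 46.27941
21100 = 64300/(1 + 46.27941·e^(−0.681t)) → 1 + 46.27941·e^(−0.681t) = 3.04739
e^(−0.681t) = 0.04424 → t = ln(22.60406)/0.681 = 3.11813/0.681

t ≈ 4.6 days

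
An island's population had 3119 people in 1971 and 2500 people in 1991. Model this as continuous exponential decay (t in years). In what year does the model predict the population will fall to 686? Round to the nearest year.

year 2108

r = ln(2500/3119) / 20 = -0.22122/20 ≈ -0.011061 per year
t = ln(686/3119) / r = -1.51439/-0.011061 ≈ 136.91 years after 1971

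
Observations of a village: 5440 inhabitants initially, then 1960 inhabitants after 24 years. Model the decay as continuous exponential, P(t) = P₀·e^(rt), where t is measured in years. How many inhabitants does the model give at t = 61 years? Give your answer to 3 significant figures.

r = ln(1960/5440) / 24 ≈ -0.042535 per year
P(61) = 5440 · e^(-0.042535·61) = 5440 · 0.07467 ≈ 406.23

≈ 406 inhabitants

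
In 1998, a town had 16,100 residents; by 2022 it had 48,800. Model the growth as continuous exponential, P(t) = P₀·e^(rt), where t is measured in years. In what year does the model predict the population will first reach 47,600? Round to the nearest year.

r = ln(48800/16100) / 24 = 1.10891/24 ≈ 0.046205 per year
t = ln(47600/16100) / r = 1.08401/0.046205 ≈ 23.46 years after 1998

year 2021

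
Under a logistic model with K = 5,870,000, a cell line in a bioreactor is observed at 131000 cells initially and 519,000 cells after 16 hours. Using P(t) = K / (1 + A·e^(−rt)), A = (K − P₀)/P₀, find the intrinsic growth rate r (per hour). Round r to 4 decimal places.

A = (5870000 − 131000)/131000 = 43.80916
519000 = 5870000/(1 + 43.80916·e^(−r·16)) → e^(−16r) = (11.31021 − 1)/43.80916 = 0.235344
r = −ln(0.235344)/16 = 1.44671/16

r ≈ 0.0904 per hour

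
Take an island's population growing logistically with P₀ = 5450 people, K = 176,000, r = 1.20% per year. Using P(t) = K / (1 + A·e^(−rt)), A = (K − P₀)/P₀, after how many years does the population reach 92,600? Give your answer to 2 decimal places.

A = (176000 − 5450)/5450 = 31.29358
92600 = 176000/(1 + 31.29358·e^(−0.012t)) → 1 + 31.29358·e^(−0.012t) = 1.90065
e^(−0.012t) = 0.028781 → t = ln(34.74563)/0.012 = 3.54805/0.012

t ≈ 295.67 years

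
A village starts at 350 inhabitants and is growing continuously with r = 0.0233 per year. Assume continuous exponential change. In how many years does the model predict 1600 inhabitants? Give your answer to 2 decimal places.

1600 = 350 · e^(0.0233·t)
t = ln(1600/350) / 0.0233 = ln(4.57143) / 0.0233 = 1.51983 / 0.0233

t ≈ 65.23 years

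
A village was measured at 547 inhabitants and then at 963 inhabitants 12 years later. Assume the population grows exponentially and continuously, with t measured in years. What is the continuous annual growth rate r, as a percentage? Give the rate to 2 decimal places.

r ≈ 4.71% per year

963 = 547 · e^(r·12)
e^(12r) = 963/547 = 1.76051
r = ln(1.76051) / 12 = 0.5656 / 12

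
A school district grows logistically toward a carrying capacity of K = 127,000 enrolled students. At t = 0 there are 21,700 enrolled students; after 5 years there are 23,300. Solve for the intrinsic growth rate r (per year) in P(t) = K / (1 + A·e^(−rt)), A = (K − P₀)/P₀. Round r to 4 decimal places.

A = (127000 − 21700)/21700 = 4.85253
23300 = 127000/(1 + 4.85253·e^(−r·5)) → e^(−5r) = (5.45064 − 1)/4.85253 = 0.917179
r = −ln(0.917179)/5 = 0.08645/5

r ≈ 0.0173 per year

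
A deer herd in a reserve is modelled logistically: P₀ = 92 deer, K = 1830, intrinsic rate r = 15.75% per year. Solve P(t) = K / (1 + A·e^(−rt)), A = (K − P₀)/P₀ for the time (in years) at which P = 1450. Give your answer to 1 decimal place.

t ≈ 27.2 years

A = (1830 − 92)/92 = 18.8913
1450 = 1830/(1 + 18.8913·e^(−0.1575t)) → 1 + 18.8913·e^(−0.1575t) = 1.26207
e^(−0.1575t) = 0.013872 → t = ln(72.08524)/0.1575 = 4.27785/0.1575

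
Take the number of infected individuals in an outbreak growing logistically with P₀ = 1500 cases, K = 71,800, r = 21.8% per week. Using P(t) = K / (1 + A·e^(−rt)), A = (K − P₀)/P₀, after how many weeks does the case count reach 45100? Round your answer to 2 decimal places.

t ≈ 20.05 weeks

A = (71800 − 1500)/1500 = 46.86667
45100 = 71800/(1 + 46.86667·e^(−0.218t)) → 1 + 46.86667·e^(−0.218t) = 1.59202
e^(−0.218t) = 0.012632 → t = ln(79.16429)/0.218 = 4.37153/0.218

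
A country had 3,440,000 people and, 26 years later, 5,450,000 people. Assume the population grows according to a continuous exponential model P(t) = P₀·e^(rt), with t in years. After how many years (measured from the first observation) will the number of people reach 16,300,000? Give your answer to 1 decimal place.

r = ln(5450000/3440000) / 26 ≈ 0.017698 per year
t = ln(16300000/3440000) / r = 1.55569 / 0.017698 ≈ 87.903

t ≈ 87.9 years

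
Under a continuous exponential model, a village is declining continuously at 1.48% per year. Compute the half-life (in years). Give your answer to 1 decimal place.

half-life = ln(2) / |r| = 0.69315 / 0.0148

half-life ≈ 46.8 years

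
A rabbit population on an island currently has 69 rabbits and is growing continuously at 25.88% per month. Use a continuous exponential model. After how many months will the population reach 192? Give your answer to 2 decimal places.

t ≈ 3.95 months

192 = 69 · e^(0.2588·t)
t = ln(192/69) / 0.2588 = ln(2.78261) / 0.2588 = 1.02339 / 0.2588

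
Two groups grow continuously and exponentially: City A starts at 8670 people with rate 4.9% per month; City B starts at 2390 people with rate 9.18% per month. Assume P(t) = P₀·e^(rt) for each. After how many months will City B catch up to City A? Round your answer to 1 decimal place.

t ≈ 30.1 months

8670·e^(0.049t) = 2390·e^(0.0918t)
8670/2390 = e^((0.0918 − 0.049)t) → ln(3.62762) = 0.0428·t
t = 1.28858 / 0.0428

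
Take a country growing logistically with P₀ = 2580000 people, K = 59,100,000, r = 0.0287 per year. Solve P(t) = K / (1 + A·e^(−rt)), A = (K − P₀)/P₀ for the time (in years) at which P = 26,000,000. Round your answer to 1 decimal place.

t ≈ 99.1 years

A = (59100000 − 2580000)/2580000 = 21.90698
26000000 = 59100000/(1 + 21.90698·e^(−0.0287t)) → 1 + 21.90698·e^(−0.0287t) = 2.27308
e^(−0.0287t) = 0.058113 → t = ln(17.2079)/0.0287 = 2.84537/0.0287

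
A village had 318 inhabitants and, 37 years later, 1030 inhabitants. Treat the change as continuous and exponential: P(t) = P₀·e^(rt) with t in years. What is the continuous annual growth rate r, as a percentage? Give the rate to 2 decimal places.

r ≈ 3.18% per year

1030 = 318 · e^(r·37)
e^(37r) = 1030/318 = 3.23899
r = ln(3.23899) / 37 = 1.17526 / 37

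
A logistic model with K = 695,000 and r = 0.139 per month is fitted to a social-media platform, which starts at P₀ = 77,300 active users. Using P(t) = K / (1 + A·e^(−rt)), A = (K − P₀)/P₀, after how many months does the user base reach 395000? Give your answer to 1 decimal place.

t ≈ 16.9 months

A = (695000 − 77300)/77300 = 7.99094
395000 = 695000/(1 + 7.99094·e^(−0.139t)) → 1 + 7.99094·e^(−0.139t) = 1.75949
e^(−0.139t) = 0.095044 → t = ln(10.52141)/0.139 = 2.35341/0.139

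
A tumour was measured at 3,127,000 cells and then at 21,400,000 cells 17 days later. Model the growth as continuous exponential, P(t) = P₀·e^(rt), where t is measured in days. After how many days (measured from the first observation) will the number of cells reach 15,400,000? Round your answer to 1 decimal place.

t ≈ 14.1 days

r = ln(21400000/3127000) / 17 ≈ 0.113136 per day
t = ln(15400000/3127000) / r = 1.59429 / 0.113136 ≈ 14.092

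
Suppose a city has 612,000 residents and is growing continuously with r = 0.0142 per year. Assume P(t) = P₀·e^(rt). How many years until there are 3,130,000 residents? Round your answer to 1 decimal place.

t ≈ 114.9 years

3130000 = 612000 · e^(0.0142·t)
t = ln(3130000/612000) / 0.0142 = ln(5.11438) / 0.0142 = 1.63206 / 0.0142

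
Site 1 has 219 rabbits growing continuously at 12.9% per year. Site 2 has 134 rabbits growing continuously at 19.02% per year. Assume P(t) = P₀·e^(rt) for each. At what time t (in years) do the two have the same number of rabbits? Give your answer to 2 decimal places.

219·e^(0.129t) = 134·e^(0.1902t)
219/134 = e^((0.1902 − 0.129)t) → ln(1.63433) = 0.0612·t
t = 0.49123 / 0.0612

t ≈ 8.03 years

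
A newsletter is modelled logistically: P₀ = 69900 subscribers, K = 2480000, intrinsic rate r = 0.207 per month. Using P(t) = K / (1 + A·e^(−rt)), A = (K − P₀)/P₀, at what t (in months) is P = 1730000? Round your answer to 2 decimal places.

t ≈ 21.14 months

A = (2480000 − 69900)/69900 = 34.47926
1730000 = 2480000/(1 + 34.47926·e^(−0.207t)) → 1 + 34.47926·e^(−0.207t) = 1.43353
e^(−0.207t) = 0.012574 → t = ln(79.53215)/0.207 = 4.37616/0.207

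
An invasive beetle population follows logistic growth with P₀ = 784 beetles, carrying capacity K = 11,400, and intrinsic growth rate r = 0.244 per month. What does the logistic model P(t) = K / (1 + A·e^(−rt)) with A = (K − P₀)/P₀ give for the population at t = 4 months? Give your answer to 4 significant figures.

≈ 1,868 beetles

A = (11400 − 784)/784 = 13.54082
P(4) = 11400 / (1 + 13.54082·e^(−0.244·4)) = 11400 / (1 + 13.54082·0.376815)
= 11400 / 6.10239 ≈ 1868.12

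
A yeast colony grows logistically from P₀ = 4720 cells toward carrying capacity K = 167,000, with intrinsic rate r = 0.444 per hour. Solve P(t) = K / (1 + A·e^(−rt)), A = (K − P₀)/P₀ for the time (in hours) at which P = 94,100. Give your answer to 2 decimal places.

t ≈ 8.54 hours

A = (167000 − 4720)/4720 = 34.38136
94100 = 167000/(1 + 34.38136·e^(−0.444t)) → 1 + 34.38136·e^(−0.444t) = 1.77471
e^(−0.444t) = 0.022533 → t = ln(44.37977)/0.444 = 3.79278/0.444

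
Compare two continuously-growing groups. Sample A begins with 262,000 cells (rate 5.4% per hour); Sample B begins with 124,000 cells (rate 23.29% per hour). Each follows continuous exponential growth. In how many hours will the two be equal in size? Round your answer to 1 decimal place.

t ≈ 4.2 hours

262000·e^(0.054t) = 124000·e^(0.2329t)
262000/124000 = e^((0.2329 − 0.054)t) → ln(2.1129) = 0.1789·t
t = 0.74806 / 0.1789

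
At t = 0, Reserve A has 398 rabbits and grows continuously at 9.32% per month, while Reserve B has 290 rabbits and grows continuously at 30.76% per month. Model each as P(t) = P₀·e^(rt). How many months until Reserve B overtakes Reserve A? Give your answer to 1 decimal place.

398·e^(0.0932t) = 290·e^(0.3076t)
398/290 = e^((0.3076 − 0.0932)t) → ln(1.37241) = 0.2144·t
t = 0.31657 / 0.2144

t ≈ 1.5 months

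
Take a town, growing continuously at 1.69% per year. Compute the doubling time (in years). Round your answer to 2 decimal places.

doubling time = ln(2) / |r| = 0.69315 / 0.0169

doubling time ≈ 41.01 years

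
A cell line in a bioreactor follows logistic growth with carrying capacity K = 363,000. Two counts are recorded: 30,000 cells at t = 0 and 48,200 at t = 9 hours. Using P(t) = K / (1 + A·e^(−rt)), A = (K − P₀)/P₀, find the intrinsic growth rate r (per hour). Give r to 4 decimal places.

A = (363000 − 30000)/30000 = 11.1
48200 = 363000/(1 + 11.1·e^(−r·9)) → e^(−9r) = (7.53112 − 1)/11.1 = 0.588389
r = −ln(0.588389)/9 = 0.53037/9

r ≈ 0.0589 per hour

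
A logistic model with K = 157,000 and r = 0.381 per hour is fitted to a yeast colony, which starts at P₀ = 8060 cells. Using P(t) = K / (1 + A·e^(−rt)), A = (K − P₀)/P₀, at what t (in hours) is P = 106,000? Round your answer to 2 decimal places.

t ≈ 9.58 hours

A = (157000 − 8060)/8060 = 18.47891
106000 = 157000/(1 + 18.47891·e^(−0.381t)) → 1 + 18.47891·e^(−0.381t) = 1.48113
e^(−0.381t) = 0.026037 → t = ln(38.40714)/0.381 = 3.64824/0.381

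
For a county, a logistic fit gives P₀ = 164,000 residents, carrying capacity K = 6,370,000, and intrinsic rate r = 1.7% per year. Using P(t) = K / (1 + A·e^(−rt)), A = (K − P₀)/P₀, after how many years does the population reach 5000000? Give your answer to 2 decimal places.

t ≈ 289.88 years

A = (6370000 − 164000)/164000 = 37.84146
5000000 = 6370000/(1 + 37.84146·e^(−0.017t)) → 1 + 37.84146·e^(−0.017t) = 1.274
e^(−0.017t) = 0.007241 → t = ln(138.10753)/0.017 = 4.92803/0.017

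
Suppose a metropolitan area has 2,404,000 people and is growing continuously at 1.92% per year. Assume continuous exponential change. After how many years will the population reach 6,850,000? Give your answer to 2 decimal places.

t ≈ 54.54 years

6850000 = 2404000 · e^(0.0192·t)
t = ln(6850000/2404000) / 0.0192 = ln(2.84942) / 0.0192 = 1.04711 / 0.0192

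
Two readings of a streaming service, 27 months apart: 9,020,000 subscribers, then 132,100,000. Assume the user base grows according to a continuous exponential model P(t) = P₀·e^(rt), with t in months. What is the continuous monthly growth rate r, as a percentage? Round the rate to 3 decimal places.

132100000 = 9020000 · e^(r·27)
e^(27r) = 132100000/9020000 = 14.64523
r = ln(14.64523) / 27 = 2.68411 / 27

r ≈ 9.941% per month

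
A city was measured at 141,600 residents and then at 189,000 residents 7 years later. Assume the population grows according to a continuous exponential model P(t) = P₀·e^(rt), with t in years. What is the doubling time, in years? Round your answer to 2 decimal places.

r = ln(189000/141600) / 7 = ln(1.33475) / 7 ≈ 0.041249 per year
doubling time = ln 2 / |r| = 0.69315 / 0.041249

doubling time ≈ 16.80 years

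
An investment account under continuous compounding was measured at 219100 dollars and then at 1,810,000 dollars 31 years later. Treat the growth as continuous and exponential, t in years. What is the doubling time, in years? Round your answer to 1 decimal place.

r = ln(1810000/219100) / 31 = ln(8.26107) / 31 ≈ 0.068115 per year
doubling time = ln 2 / |r| = 0.69315 / 0.068115

doubling time ≈ 10.2 years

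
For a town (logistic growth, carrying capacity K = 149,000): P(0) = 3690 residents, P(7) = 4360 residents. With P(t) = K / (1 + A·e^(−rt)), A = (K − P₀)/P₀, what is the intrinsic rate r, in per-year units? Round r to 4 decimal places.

A = (149000 − 3690)/3690 = 39.3794
4360 = 149000/(1 + 39.3794·e^(−r·7)) → e^(−7r) = (34.17431 − 1)/39.3794 = 0.842428
r = −ln(0.842428)/7 = 0.17147/7

r ≈ 0.0245 per year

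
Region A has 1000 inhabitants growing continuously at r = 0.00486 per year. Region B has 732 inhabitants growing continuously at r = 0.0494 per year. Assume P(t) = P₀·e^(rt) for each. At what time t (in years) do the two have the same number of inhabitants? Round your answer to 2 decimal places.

1000·e^(0.00486t) = 732·e^(0.0494t)
1000/732 = e^((0.0494 − 0.00486)t) → ln(1.36612) = 0.04454·t
t = 0.31197 / 0.04454

t ≈ 7.00 years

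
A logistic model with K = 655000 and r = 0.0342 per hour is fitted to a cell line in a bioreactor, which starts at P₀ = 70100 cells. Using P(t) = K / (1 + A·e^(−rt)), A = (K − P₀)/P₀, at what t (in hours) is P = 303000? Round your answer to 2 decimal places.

A = (655000 − 70100)/70100 = 8.34379
303000 = 655000/(1 + 8.34379·e^(−0.0342t)) → 1 + 8.34379·e^(−0.0342t) = 2.16172
e^(−0.0342t) = 0.139231 → t = ln(7.1823)/0.0342 = 1.97162/0.0342

t ≈ 57.65 hours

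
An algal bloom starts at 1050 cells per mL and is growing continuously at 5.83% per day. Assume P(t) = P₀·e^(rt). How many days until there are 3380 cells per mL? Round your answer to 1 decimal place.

t ≈ 20.1 days

3380 = 1050 · e^(0.0583·t)
t = ln(3380/1050) / 0.0583 = ln(3.21905) / 0.0583 = 1.16909 / 0.0583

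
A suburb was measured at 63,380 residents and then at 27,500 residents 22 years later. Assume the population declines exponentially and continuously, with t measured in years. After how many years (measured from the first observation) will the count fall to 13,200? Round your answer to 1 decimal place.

r = ln(27500/63380) / 22 ≈ -0.037953 per year
t = ln(13200/63380) / r = -1.56893 / -0.037953 ≈ 41.339

t ≈ 41.3 years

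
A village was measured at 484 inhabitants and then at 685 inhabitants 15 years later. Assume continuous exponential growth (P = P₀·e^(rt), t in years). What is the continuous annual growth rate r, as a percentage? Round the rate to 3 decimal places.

685 = 484 · e^(r·15)
e^(15r) = 685/484 = 1.41529
r = ln(1.41529) / 15 = 0.34733 / 15

r ≈ 2.316% per year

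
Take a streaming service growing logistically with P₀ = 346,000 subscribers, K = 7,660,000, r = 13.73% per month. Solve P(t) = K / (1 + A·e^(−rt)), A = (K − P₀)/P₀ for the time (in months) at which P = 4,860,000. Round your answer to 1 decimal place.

A = (7660000 − 346000)/346000 = 21.13873
4860000 = 7660000/(1 + 21.13873·e^(−0.1373t)) → 1 + 21.13873·e^(−0.1373t) = 1.57613
e^(−0.1373t) = 0.027255 → t = ln(36.69079)/0.1373 = 3.60253/0.1373

t ≈ 26.2 months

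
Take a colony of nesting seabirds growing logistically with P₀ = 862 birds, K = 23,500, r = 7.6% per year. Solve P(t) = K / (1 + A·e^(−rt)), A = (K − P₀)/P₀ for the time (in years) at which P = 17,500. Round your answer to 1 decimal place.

A = (23500 − 862)/862 = 26.26218
17500 = 23500/(1 + 26.26218·e^(−0.076t)) → 1 + 26.26218·e^(−0.076t) = 1.34286
e^(−0.076t) = 0.013055 → t = ln(76.59803)/0.076 = 4.33857/0.076

t ≈ 57.1 years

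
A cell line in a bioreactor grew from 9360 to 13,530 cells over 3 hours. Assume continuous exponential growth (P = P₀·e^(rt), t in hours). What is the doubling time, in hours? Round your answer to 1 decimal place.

doubling time ≈ 5.6 hours

r = ln(13530/9360) / 3 = ln(1.44551) / 3 ≈ 0.122821 per hour
doubling time = ln 2 / |r| = 0.69315 / 0.122821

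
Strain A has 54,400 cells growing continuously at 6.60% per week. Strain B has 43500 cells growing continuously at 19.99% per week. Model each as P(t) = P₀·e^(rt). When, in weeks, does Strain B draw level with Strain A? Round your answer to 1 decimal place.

t ≈ 1.7 weeks

54400·e^(0.066t) = 43500·e^(0.1999t)
54400/43500 = e^((0.1999 − 0.066)t) → ln(1.25057) = 0.1339·t
t = 0.2236 / 0.1339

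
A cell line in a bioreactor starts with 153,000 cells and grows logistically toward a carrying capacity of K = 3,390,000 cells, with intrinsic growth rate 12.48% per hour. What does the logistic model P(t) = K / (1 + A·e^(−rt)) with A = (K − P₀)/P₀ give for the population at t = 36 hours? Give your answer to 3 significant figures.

≈ 2,740,000 cells

A = (3390000 − 153000)/153000 = 21.15686
P(36) = 3390000 / (1 + 21.15686·e^(−0.1248·36)) = 3390000 / (1 + 21.15686·0.011189)
= 3390000 / 1.23673 ≈ 2741099.85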